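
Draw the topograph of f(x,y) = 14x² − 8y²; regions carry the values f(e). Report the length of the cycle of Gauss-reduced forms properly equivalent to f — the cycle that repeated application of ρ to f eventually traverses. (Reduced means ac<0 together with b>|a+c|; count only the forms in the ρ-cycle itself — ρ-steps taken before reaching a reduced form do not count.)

D = 448, ⌊√D⌋ = 21
descent: ρ → (-8,16,6)  [lands on river]
river: ρ → (6,20,-2)
river: ρ → (-2,20,6)
river: ρ → (6,16,-8)
ρ-cycle length = 4 (tail of 1 descent step not counted)

4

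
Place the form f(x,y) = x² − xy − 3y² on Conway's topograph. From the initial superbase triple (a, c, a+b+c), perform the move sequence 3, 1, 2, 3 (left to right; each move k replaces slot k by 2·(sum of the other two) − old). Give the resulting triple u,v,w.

start (1,-3,-3) = (f(1,0),f(0,1),f(1,1))
replace slot 3: 2·(1+(-3)) − (-3) = -1 → (1,-3,-1)
replace slot 1: 2·((-3)+(-1)) − 1 = -9 → (-9,-3,-1)
replace slot 2: 2·((-9)+(-1)) − (-3) = -17 → (-9,-17,-1)
replace slot 3: 2·((-9)+(-17)) − (-1) = -51 → (-9,-17,-51)

-9,-17,-51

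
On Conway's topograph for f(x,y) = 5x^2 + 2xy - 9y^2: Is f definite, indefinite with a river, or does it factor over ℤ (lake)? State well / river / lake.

D = b²−4ac = 2² − 4·5·(-9) = 184
D > 0 non-square ⇒ indefinite ⇒ periodic river

river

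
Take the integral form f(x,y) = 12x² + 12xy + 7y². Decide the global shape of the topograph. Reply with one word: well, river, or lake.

D = b²−4ac = 12² − 4·12·7 = -192
D < 0 ⇒ definite ⇒ every region one sign ⇒ single well

well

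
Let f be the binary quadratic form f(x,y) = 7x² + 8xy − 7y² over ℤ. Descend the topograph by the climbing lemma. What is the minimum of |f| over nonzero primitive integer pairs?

river: ρ → (-7,6,8)
river: ρ → (8,10,-5)
river: ρ → (-5,10,8)
river: ρ → (8,6,-7)
river: ρ → (-7,8,7)
river: ρ → (7,6,-8)
river: ρ → (-8,10,5)
river: ρ → (5,10,-8)
river: ρ → (-8,6,7)
river: ρ → (7,8,-7)
closes: descent 0, river 10
min |a| on river = 5

5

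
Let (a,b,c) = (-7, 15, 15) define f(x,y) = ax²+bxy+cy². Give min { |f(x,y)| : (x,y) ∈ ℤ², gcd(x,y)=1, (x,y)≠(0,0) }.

river: ρ → (15,15,-7)
river: ρ → (-7,13,17)
river: ρ → (17,21,-3)
river: ρ → (-3,21,17)
river: ρ → (17,13,-7)
river: ρ → (-7,15,15)
closes: descent 0, river 6
min |a| on river = 3

3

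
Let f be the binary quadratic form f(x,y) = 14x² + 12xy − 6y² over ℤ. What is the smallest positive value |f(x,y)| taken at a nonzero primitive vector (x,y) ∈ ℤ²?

river: ρ → (-6,12,14)
river: ρ → (14,16,-4)
river: ρ → (-4,16,14)
river: ρ → (14,12,-6)
closes: descent 0, river 4
min |a| on river = 4

4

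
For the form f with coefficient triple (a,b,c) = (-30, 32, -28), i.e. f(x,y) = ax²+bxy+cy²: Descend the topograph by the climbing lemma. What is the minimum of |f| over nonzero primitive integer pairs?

translate: b→28 (≡-32 mod 60), so (30,-32,28)→(30,28,26)
flip: (30,28,26)→(26,-28,30)
translate: b→24 (≡-28 mod 52), so (26,-28,30)→(26,24,28)
reduced (well bottom): (26,24,28) with a≤c, −a<b≤a
well minimum |f| = |-26| = 26 (negative-definite)

26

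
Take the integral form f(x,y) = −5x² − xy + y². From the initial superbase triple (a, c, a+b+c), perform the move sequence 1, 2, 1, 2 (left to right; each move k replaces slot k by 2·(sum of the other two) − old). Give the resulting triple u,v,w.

start (-5,1,-5) = (f(1,0),f(0,1),f(1,1))
replace slot 1: 2·(1+(-5)) − (-5) = -3 → (-3,1,-5)
replace slot 2: 2·((-3)+(-5)) − 1 = -17 → (-3,-17,-5)
replace slot 1: 2·((-17)+(-5)) − (-3) = -41 → (-41,-17,-5)
replace slot 2: 2·((-41)+(-5)) − (-17) = -75 → (-41,-75,-5)

-41,-75,-5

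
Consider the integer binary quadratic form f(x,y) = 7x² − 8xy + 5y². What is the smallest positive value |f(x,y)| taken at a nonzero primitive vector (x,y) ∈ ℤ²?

translate: b→6 (≡-8 mod 14), so (7,-8,5)→(7,6,4)
flip: (7,6,4)→(4,-6,7)
translate: b→2 (≡-6 mod 8), so (4,-6,7)→(4,2,5)
reduced (well bottom): (4,2,5) with a≤c, −a<b≤a
well minimum = a = 4

4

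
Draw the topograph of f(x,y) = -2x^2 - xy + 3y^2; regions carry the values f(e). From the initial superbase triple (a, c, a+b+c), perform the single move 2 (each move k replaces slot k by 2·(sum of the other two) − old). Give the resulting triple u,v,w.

start (-2,3,0) = (f(1,0),f(0,1),f(1,1))
replace slot 2: 2·((-2)+0) − 3 = -7 → (-2,-7,0)

-2,-7,0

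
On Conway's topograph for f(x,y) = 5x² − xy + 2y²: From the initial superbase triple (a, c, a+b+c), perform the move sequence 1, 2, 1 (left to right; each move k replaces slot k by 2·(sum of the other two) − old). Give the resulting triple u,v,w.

start (5,2,6) = (f(1,0),f(0,1),f(1,1))
replace slot 1: 2·(2+6) − 5 = 11 → (11,2,6)
replace slot 2: 2·(11+6) − 2 = 32 → (11,32,6)
replace slot 1: 2·(32+6) − 11 = 65 → (65,32,6)

65,32,6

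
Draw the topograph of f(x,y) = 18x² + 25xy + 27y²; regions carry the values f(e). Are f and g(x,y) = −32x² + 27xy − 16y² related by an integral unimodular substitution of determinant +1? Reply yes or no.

D₁ = -1319, D₂ = -1319
f: translate: b→-11 (≡25 mod 36), so (18,25,27)→(18,-11,20)
f: reduced (well bottom): (18,-11,20) with a≤c, −a<b≤a
g is negative-definite; reduce −g:
−g: flip: (32,-27,16)→(16,27,32)
−g: translate: b→-5 (≡27 mod 32), so (16,27,32)→(16,-5,21)
−g: reduced (well bottom): (16,-5,21) with a≤c, −a<b≤a
flip sign back: reduced form of g is (-16,5,-21)
reduced forms (18, -11, 20) vs (-16, 5, -21) ⇒ inequivalent

no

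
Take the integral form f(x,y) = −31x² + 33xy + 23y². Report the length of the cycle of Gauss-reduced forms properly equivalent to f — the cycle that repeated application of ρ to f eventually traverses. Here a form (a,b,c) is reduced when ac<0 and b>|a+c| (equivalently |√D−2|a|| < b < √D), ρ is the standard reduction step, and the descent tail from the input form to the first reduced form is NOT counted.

D = 3941, ⌊√D⌋ = 62
river: ρ → (23,59,-5)
river: ρ → (-5,61,11)
river: ρ → (11,49,-35)
river: ρ → (-35,21,25)
river: ρ → (25,29,-31)
river: ρ → (-31,33,23)
ρ-cycle length = 6 (tail of 0 descent steps not counted)

6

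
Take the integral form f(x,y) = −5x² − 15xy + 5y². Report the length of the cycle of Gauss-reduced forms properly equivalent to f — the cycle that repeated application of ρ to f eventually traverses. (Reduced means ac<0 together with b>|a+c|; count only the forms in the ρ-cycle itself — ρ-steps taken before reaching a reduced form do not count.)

D = 325, ⌊√D⌋ = 18
descent: ρ → (5,15,-5)  [lands on river]
river: ρ → (-5,15,5)
ρ-cycle length = 2 (tail of 1 descent step not counted)

2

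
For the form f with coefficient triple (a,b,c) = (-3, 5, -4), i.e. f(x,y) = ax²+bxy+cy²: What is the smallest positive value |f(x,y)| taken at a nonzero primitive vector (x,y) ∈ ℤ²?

translate: b→1 (≡-5 mod 6), so (3,-5,4)→(3,1,2)
flip: (3,1,2)→(2,-1,3)
reduced (well bottom): (2,-1,3) with a≤c, −a<b≤a
well minimum |f| = |-2| = 2 (negative-definite)

2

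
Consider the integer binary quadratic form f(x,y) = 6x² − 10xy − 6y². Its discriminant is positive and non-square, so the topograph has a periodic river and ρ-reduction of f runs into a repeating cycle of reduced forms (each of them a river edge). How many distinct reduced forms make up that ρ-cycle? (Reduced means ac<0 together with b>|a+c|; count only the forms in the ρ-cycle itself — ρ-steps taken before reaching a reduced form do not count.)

D = 244, ⌊√D⌋ = 15
descent: ρ → (-6,10,6)  [lands on river]
river: ρ → (6,14,-2)
river: ρ → (-2,14,6)
river: ρ → (6,10,-6)
river: ρ → (-6,14,2)
river: ρ → (2,14,-6)
ρ-cycle length = 6 (tail of 1 descent step not counted)

6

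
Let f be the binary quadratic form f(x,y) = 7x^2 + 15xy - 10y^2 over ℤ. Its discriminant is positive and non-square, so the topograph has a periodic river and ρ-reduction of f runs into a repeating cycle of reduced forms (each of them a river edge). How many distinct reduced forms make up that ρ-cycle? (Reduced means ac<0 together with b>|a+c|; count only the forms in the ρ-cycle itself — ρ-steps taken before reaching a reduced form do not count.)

D = 505, ⌊√D⌋ = 22
river: ρ → (-10,5,12)
river: ρ → (12,19,-3)
river: ρ → (-3,17,18)
river: ρ → (18,19,-2)
river: ρ → (-2,21,8)
river: ρ → (8,11,-12)
river: ρ → (-12,13,7)
river: ρ → (7,15,-10)
ρ-cycle length = 8 (tail of 0 descent steps not counted)

8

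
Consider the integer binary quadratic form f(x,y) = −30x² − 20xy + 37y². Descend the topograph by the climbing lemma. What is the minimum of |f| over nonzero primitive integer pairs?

descent: ρ → (37,20,-30)  [lands on river]
river: ρ → (-30,40,27)
river: ρ → (27,68,-2)
river: ρ → (-2,68,27)
river: ρ → (27,40,-30)
river: ρ → (-30,20,37)
river: ρ → (37,54,-13)
river: ρ → (-13,50,45)
river: ρ → (45,40,-18)
river: ρ → (-18,68,3)
river: ρ → (3,64,-62)
river: ρ → (-62,60,5)
river: ρ → (5,60,-62)
river: ρ → (-62,64,3)
river: ρ → (3,68,-18)
river: ρ → (-18,40,45)
river: ρ → (45,50,-13)
river: ρ → (-13,54,37)
closes: descent 1, river 18
min |a| on river = 2

2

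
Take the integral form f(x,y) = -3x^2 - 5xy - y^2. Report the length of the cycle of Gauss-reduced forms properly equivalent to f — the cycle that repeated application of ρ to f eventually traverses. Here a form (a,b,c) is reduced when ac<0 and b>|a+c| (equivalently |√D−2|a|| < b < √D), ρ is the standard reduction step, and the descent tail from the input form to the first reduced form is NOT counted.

D = 13, ⌊√D⌋ = 3
descent: ρ → (-1,3,1)  [lands on river]
river: ρ → (1,3,-1)
ρ-cycle length = 2 (tail of 1 descent step not counted)

2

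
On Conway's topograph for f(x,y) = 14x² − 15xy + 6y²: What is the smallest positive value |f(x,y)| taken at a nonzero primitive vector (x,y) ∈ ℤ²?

translate: b→13 (≡-15 mod 28), so (14,-15,6)→(14,13,5)
flip: (14,13,5)→(5,-13,14)
translate: b→-3 (≡-13 mod 10), so (5,-13,14)→(5,-3,6)
reduced (well bottom): (5,-3,6) with a≤c, −a<b≤a
well minimum = a = 5

5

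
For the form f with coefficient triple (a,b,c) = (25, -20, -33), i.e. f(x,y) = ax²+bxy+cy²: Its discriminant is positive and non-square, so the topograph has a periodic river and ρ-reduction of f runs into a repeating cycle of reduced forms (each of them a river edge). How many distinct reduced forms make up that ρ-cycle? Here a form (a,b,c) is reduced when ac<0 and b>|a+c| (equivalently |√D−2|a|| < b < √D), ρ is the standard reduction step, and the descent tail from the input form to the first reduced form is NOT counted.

D = 3700, ⌊√D⌋ = 60
descent: ρ → (-33,20,25)  [lands on river]
river: ρ → (25,30,-28)
river: ρ → (-28,26,27)
river: ρ → (27,28,-27)
river: ρ → (-27,26,28)
river: ρ → (28,30,-25)
river: ρ → (-25,20,33)
river: ρ → (33,46,-12)
river: ρ → (-12,50,25)
river: ρ → (25,50,-12)
river: ρ → (-12,46,33)
river: ρ → (33,20,-25)
river: ρ → (-25,30,28)
river: ρ → (28,26,-27)
river: ρ → (-27,28,27)
river: ρ → (27,26,-28)
river: ρ → (-28,30,25)
river: ρ → (25,20,-33)
river: ρ → (-33,46,12)
river: ρ → (12,50,-25)
river: ρ → (-25,50,12)
river: ρ → (12,46,-33)
ρ-cycle length = 22 (tail of 1 descent step not counted)

22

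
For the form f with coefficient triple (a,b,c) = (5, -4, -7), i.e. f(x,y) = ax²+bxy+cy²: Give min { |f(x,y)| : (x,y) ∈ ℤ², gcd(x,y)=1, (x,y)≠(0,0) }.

descent: ρ → (-7,4,5)  [lands on river]
river: ρ → (5,6,-6)
river: ρ → (-6,6,5)
river: ρ → (5,4,-7)
river: ρ → (-7,10,2)
river: ρ → (2,10,-7)
closes: descent 1, river 6
min |a| on river = 2

2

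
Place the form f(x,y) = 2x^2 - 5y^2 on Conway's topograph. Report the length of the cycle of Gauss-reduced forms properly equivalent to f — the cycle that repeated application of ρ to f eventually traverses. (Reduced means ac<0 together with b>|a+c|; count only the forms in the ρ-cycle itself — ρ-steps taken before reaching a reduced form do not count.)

D = 40, ⌊√D⌋ = 6
descent: ρ → (-5,0,2)
descent: ρ → (2,4,-3)  [lands on river]
river: ρ → (-3,2,3)
river: ρ → (3,4,-2)
river: ρ → (-2,4,3)
river: ρ → (3,2,-3)
river: ρ → (-3,4,2)
ρ-cycle length = 6 (tail of 2 descent steps not counted)

6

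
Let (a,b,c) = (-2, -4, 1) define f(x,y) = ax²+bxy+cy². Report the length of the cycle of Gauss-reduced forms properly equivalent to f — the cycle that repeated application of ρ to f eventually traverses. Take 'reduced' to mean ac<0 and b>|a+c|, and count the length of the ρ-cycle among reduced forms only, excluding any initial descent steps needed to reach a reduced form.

D = 24, ⌊√D⌋ = 4
descent: ρ → (1,4,-2)  [lands on river]
river: ρ → (-2,4,1)
ρ-cycle length = 2 (tail of 1 descent step not counted)

2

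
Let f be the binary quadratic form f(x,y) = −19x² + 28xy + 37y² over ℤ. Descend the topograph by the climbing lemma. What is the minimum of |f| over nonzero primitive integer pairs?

river: ρ → (37,46,-10)
river: ρ → (-10,54,17)
river: ρ → (17,48,-19)
river: ρ → (-19,28,37)
closes: descent 0, river 4
min |a| on river = 10

10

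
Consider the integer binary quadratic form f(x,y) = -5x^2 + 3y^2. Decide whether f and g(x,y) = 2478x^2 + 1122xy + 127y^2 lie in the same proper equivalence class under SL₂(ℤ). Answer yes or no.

D₁ = 60, D₂ = 60
river cycle of f (length 2): (3, 6, -2), (-2, 6, 3)
river cycle of g (length 2): (3, 6, -2), (-2, 6, 3)
cycles coincide ⇒ equivalent

yes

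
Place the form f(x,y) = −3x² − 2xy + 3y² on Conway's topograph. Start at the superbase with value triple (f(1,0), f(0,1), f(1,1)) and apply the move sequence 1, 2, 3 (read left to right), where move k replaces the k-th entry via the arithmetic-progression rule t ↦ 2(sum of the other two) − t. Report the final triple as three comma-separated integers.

start (-3,3,-2) = (f(1,0),f(0,1),f(1,1))
replace slot 1: 2·(3+(-2)) − (-3) = 5 → (5,3,-2)
replace slot 2: 2·(5+(-2)) − 3 = 3 → (5,3,-2)
replace slot 3: 2·(5+3) − (-2) = 18 → (5,3,18)

5,3,18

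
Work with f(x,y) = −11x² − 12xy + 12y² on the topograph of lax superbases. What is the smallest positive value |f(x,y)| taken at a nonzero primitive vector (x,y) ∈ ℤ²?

descent: ρ → (12,12,-11)  [lands on river]
river: ρ → (-11,10,13)
river: ρ → (13,16,-8)
river: ρ → (-8,16,13)
river: ρ → (13,10,-11)
river: ρ → (-11,12,12)
closes: descent 1, river 6
min |a| on river = 8

8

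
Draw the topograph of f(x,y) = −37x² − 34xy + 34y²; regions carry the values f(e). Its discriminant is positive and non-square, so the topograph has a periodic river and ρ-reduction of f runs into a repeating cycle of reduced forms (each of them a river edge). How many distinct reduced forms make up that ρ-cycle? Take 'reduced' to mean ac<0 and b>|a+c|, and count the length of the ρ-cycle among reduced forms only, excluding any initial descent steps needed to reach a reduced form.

D = 6188, ⌊√D⌋ = 78
descent: ρ → (34,34,-37)  [lands on river]
river: ρ → (-37,40,31)
river: ρ → (31,22,-46)
river: ρ → (-46,70,7)
river: ρ → (7,70,-46)
river: ρ → (-46,22,31)
river: ρ → (31,40,-37)
river: ρ → (-37,34,34)
ρ-cycle length = 8 (tail of 1 descent step not counted)

8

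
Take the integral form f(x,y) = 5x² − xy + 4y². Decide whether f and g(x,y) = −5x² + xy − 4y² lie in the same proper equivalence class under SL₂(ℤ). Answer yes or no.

D₁ = -79, D₂ = -79
f: flip: (5,-1,4)→(4,1,5)
f: reduced (well bottom): (4,1,5) with a≤c, −a<b≤a
g is negative-definite; reduce −g:
−g: flip: (5,-1,4)→(4,1,5)
−g: reduced (well bottom): (4,1,5) with a≤c, −a<b≤a
flip sign back: reduced form of g is (-4,-1,-5)
reduced forms (4, 1, 5) vs (-4, -1, -5) ⇒ inequivalent

no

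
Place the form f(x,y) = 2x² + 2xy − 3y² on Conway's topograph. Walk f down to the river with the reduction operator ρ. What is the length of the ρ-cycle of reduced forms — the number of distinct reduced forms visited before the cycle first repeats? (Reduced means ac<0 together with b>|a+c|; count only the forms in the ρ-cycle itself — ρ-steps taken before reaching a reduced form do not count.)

D = 28, ⌊√D⌋ = 5
river: ρ → (-3,4,1)
river: ρ → (1,4,-3)
river: ρ → (-3,2,2)
river: ρ → (2,2,-3)
ρ-cycle length = 4 (tail of 0 descent steps not counted)

4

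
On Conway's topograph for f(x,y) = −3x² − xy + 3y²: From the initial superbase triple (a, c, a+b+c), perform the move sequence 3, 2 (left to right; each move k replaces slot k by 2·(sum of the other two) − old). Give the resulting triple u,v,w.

start (-3,3,-1) = (f(1,0),f(0,1),f(1,1))
replace slot 3: 2·((-3)+3) − (-1) = 1 → (-3,3,1)
replace slot 2: 2·((-3)+1) − 3 = -7 → (-3,-7,1)

-3,-7,1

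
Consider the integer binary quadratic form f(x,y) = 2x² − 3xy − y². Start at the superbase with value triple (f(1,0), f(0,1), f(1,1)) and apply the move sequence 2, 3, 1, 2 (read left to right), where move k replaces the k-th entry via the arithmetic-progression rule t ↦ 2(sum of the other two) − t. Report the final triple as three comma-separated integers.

start (2,-1,-2) = (f(1,0),f(0,1),f(1,1))
replace slot 2: 2·(2+(-2)) − (-1) = 1 → (2,1,-2)
replace slot 3: 2·(2+1) − (-2) = 8 → (2,1,8)
replace slot 1: 2·(1+8) − 2 = 16 → (16,1,8)
replace slot 2: 2·(16+8) − 1 = 47 → (16,47,8)

16,47,8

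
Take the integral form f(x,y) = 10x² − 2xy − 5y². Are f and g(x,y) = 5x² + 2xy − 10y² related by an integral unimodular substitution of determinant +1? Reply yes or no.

D₁ = 204, D₂ = 204
river cycle of f (length 6): (-5, 12, 3), (3, 12, -5), (-5, 8, 7), (7, 6, -6), (-6, 6, 7), (7, 8, -5)
river cycle of g (length 6): (5, 12, -3), (-3, 12, 5), (5, 8, -7), (-7, 6, 6), (6, 6, -7), (-7, 8, 5)
cycles differ ⇒ inequivalent

no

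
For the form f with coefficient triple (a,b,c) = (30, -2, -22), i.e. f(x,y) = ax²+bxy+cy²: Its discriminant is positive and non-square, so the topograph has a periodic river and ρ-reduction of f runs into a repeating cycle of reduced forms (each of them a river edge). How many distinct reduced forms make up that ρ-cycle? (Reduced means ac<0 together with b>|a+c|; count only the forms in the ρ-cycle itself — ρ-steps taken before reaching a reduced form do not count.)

D = 2644, ⌊√D⌋ = 51
descent: ρ → (-22,46,6)  [lands on river]
river: ρ → (6,50,-6)
river: ρ → (-6,46,22)
river: ρ → (22,42,-10)
river: ρ → (-10,38,30)
river: ρ → (30,22,-18)
river: ρ → (-18,50,2)
river: ρ → (2,50,-18)
river: ρ → (-18,22,30)
river: ρ → (30,38,-10)
river: ρ → (-10,42,22)
river: ρ → (22,46,-6)
river: ρ → (-6,50,6)
river: ρ → (6,46,-22)
river: ρ → (-22,42,10)
river: ρ → (10,38,-30)
river: ρ → (-30,22,18)
river: ρ → (18,50,-2)
river: ρ → (-2,50,18)
river: ρ → (18,22,-30)
river: ρ → (-30,38,10)
river: ρ → (10,42,-22)
ρ-cycle length = 22 (tail of 1 descent step not counted)

22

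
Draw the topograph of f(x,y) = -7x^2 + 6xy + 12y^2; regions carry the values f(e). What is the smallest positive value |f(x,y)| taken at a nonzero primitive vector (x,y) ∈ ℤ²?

river: ρ → (12,18,-1)
river: ρ → (-1,18,12)
river: ρ → (12,6,-7)
river: ρ → (-7,8,11)
river: ρ → (11,14,-4)
river: ρ → (-4,18,3)
river: ρ → (3,18,-4)
river: ρ → (-4,14,11)
river: ρ → (11,8,-7)
river: ρ → (-7,6,12)
closes: descent 0, river 10
min |a| on river = 1

1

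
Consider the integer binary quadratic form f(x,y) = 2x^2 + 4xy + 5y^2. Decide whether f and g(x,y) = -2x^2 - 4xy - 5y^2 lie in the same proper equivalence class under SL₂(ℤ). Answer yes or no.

D₁ = -24, D₂ = -24
f: translate: b→0 (≡4 mod 4), so (2,4,5)→(2,0,3)
f: reduced (well bottom): (2,0,3) with a≤c, −a<b≤a
g is negative-definite; reduce −g:
−g: translate: b→0 (≡4 mod 4), so (2,4,5)→(2,0,3)
−g: reduced (well bottom): (2,0,3) with a≤c, −a<b≤a
flip sign back: reduced form of g is (-2,0,-3)
reduced forms (2, 0, 3) vs (-2, 0, -3) ⇒ inequivalent

no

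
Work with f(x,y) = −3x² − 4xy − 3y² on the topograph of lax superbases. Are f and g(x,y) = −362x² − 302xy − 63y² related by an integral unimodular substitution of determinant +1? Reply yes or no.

D₁ = -20, D₂ = -20
f is negative-definite; reduce −f:
−f: translate: b→-2 (≡4 mod 6), so (3,4,3)→(3,-2,2)
−f: flip: (3,-2,2)→(2,2,3)
−f: reduced (well bottom): (2,2,3) with a≤c, −a<b≤a
flip sign back: reduced form of f is (-2,-2,-3)
g is negative-definite; reduce −g:
−g: flip: (362,302,63)→(63,-302,362)
−g: translate: b→-50 (≡-302 mod 126), so (63,-302,362)→(63,-50,10)
−g: flip: (63,-50,10)→(10,50,63)
−g: translate: b→10 (≡50 mod 20), so (10,50,63)→(10,10,3)
−g: flip: (10,10,3)→(3,-10,10)
−g: translate: b→2 (≡-10 mod 6), so (3,-10,10)→(3,2,2)
−g: flip: (3,2,2)→(2,-2,3)
−g: translate: b→2 (≡-2 mod 4), so (2,-2,3)→(2,2,3)
−g: reduced (well bottom): (2,2,3) with a≤c, −a<b≤a
flip sign back: reduced form of g is (-2,-2,-3)
reduced forms (-2, -2, -3) vs (-2, -2, -3) ⇒ equivalent

yes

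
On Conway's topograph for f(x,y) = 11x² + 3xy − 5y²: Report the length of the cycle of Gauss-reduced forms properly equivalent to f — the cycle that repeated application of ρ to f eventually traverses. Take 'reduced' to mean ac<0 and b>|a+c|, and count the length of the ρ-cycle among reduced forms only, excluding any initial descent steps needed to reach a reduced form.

D = 229, ⌊√D⌋ = 15
descent: ρ → (-5,7,9)  [lands on river]
river: ρ → (9,11,-3)
river: ρ → (-3,13,5)
river: ρ → (5,7,-9)
river: ρ → (-9,11,3)
river: ρ → (3,13,-5)
ρ-cycle length = 6 (tail of 1 descent step not counted)

6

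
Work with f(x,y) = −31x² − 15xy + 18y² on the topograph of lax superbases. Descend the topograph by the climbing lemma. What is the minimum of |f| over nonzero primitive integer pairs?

descent: ρ → (18,15,-31)  [lands on river]
river: ρ → (-31,47,2)
river: ρ → (2,49,-7)
river: ρ → (-7,49,2)
river: ρ → (2,47,-31)
river: ρ → (-31,15,18)
river: ρ → (18,21,-28)
river: ρ → (-28,35,11)
river: ρ → (11,31,-34)
river: ρ → (-34,37,8)
river: ρ → (8,43,-19)
river: ρ → (-19,33,18)
river: ρ → (18,39,-13)
river: ρ → (-13,39,18)
river: ρ → (18,33,-19)
river: ρ → (-19,43,8)
river: ρ → (8,37,-34)
river: ρ → (-34,31,11)
river: ρ → (11,35,-28)
river: ρ → (-28,21,18)
closes: descent 1, river 20
min |a| on river = 2

2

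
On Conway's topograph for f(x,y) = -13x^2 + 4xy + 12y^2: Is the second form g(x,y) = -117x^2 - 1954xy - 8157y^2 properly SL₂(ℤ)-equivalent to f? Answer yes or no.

D₁ = 640, D₂ = 640
river cycle of f (length 8): (12, 20, -5), (-5, 20, 12), (12, 4, -13), (-13, 22, 3), (3, 20, -20), (-20, 20, 3), (3, 22, -13), (-13, 4, 12)
river cycle of g (length 8): (-13, 4, 12), (12, 20, -5), (-5, 20, 12), (12, 4, -13), (-13, 22, 3), (3, 20, -20), (-20, 20, 3), (3, 22, -13)
cycles coincide ⇒ equivalent

yes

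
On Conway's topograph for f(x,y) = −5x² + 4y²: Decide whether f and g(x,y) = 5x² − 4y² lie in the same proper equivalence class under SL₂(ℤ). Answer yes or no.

D₁ = 80, D₂ = 80
river cycle of f (length 2): (4, 8, -1), (-1, 8, 4)
river cycle of g (length 2): (-4, 8, 1), (1, 8, -4)
cycles differ ⇒ inequivalent

no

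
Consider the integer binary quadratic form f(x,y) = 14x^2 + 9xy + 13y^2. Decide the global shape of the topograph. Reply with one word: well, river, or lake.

D = b²−4ac = 9² − 4·14·13 = -647
D < 0 ⇒ definite ⇒ every region one sign ⇒ single well

well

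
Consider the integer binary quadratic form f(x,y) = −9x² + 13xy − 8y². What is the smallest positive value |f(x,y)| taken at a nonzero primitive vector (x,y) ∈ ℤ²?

translate: b→5 (≡-13 mod 18), so (9,-13,8)→(9,5,4)
flip: (9,5,4)→(4,-5,9)
translate: b→3 (≡-5 mod 8), so (4,-5,9)→(4,3,8)
reduced (well bottom): (4,3,8) with a≤c, −a<b≤a
well minimum |f| = |-4| = 4 (negative-definite)

4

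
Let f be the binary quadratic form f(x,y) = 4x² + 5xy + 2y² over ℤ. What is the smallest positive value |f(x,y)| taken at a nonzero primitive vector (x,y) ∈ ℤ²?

translate: b→-3 (≡5 mod 8), so (4,5,2)→(4,-3,1)
flip: (4,-3,1)→(1,3,4)
translate: b→1 (≡3 mod 2), so (1,3,4)→(1,1,2)
reduced (well bottom): (1,1,2) with a≤c, −a<b≤a
well minimum = a = 1

1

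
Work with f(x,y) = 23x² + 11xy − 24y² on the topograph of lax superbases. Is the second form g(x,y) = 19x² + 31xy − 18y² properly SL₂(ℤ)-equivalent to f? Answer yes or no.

D₁ = 2329, D₂ = 2329
river cycle of f (length 32): (-24, 37, 10), (10, 43, -12), (-12, 29, 31), (31, 33, -10), (-10, 47, 3), (3, 43, -40), (-40, 37, 6), (6, 47, -5), (-5, 43, 24), (24, 5, -24), … (22 more)
river cycle of g (length 32): (-18, 41, 9), (9, 31, -38), (-38, 45, 2), (2, 47, -15), (-15, 43, 8), (8, 37, -30), (-30, 23, 15), (15, 37, -16), (-16, 27, 25), (25, 23, -18), … (22 more)
cycles differ ⇒ inequivalent

no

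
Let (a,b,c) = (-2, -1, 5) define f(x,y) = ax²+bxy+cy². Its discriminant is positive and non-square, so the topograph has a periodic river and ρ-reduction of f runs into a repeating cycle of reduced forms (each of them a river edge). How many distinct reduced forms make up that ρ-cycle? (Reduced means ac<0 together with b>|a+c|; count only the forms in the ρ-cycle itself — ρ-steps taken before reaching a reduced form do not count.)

D = 41, ⌊√D⌋ = 6
descent: ρ → (5,1,-2)
descent: ρ → (-2,3,4)  [lands on river]
river: ρ → (4,5,-1)
river: ρ → (-1,5,4)
river: ρ → (4,3,-2)
river: ρ → (-2,5,2)
river: ρ → (2,3,-4)
river: ρ → (-4,5,1)
river: ρ → (1,5,-4)
river: ρ → (-4,3,2)
river: ρ → (2,5,-2)
ρ-cycle length = 10 (tail of 2 descent steps not counted)

10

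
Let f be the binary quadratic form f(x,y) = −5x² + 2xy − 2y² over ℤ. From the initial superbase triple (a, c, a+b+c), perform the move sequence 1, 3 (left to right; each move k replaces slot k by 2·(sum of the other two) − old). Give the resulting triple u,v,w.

start (-5,-2,-5) = (f(1,0),f(0,1),f(1,1))
replace slot 1: 2·((-2)+(-5)) − (-5) = -9 → (-9,-2,-5)
replace slot 3: 2·((-9)+(-2)) − (-5) = -17 → (-9,-2,-17)

-9,-2,-17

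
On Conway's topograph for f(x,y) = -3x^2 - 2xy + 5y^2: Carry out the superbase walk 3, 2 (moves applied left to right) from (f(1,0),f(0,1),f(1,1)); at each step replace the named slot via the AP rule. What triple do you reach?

start (-3,5,0) = (f(1,0),f(0,1),f(1,1))
replace slot 3: 2·((-3)+5) − 0 = 4 → (-3,5,4)
replace slot 2: 2·((-3)+4) − 5 = -3 → (-3,-3,4)

-3,-3,4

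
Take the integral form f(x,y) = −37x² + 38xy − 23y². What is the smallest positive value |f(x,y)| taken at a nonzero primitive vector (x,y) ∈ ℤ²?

translate: b→36 (≡-38 mod 74), so (37,-38,23)→(37,36,22)
flip: (37,36,22)→(22,-36,37)
translate: b→8 (≡-36 mod 44), so (22,-36,37)→(22,8,23)
reduced (well bottom): (22,8,23) with a≤c, −a<b≤a
well minimum |f| = |-22| = 22 (negative-definite)

22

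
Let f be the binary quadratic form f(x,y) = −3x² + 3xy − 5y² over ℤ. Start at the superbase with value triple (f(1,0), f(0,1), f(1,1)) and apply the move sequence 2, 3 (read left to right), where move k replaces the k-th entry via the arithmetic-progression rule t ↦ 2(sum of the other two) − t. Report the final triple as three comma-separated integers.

start (-3,-5,-5) = (f(1,0),f(0,1),f(1,1))
replace slot 2: 2·((-3)+(-5)) − (-5) = -11 → (-3,-11,-5)
replace slot 3: 2·((-3)+(-11)) − (-5) = -23 → (-3,-11,-23)

-3,-11,-23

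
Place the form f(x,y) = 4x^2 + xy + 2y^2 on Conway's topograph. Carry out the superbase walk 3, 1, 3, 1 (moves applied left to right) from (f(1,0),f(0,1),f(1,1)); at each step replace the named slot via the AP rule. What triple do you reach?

start (4,2,7) = (f(1,0),f(0,1),f(1,1))
replace slot 3: 2·(4+2) − 7 = 5 → (4,2,5)
replace slot 1: 2·(2+5) − 4 = 10 → (10,2,5)
replace slot 3: 2·(10+2) − 5 = 19 → (10,2,19)
replace slot 1: 2·(2+19) − 10 = 32 → (32,2,19)

32,2,19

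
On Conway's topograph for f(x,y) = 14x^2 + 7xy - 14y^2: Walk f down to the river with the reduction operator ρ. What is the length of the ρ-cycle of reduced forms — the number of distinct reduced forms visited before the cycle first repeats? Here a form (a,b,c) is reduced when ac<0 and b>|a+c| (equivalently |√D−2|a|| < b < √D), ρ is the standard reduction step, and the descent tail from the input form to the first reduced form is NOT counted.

D = 833, ⌊√D⌋ = 28
river: ρ → (-14,21,7)
river: ρ → (7,21,-14)
river: ρ → (-14,7,14)
river: ρ → (14,21,-7)
river: ρ → (-7,21,14)
river: ρ → (14,7,-14)
ρ-cycle length = 6 (tail of 0 descent steps not counted)

6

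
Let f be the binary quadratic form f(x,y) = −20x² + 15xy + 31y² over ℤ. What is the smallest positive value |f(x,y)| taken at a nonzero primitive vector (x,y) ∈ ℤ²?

river: ρ → (31,47,-4)
river: ρ → (-4,49,19)
river: ρ → (19,27,-26)
river: ρ → (-26,25,20)
river: ρ → (20,15,-31)
river: ρ → (-31,47,4)
river: ρ → (4,49,-19)
river: ρ → (-19,27,26)
river: ρ → (26,25,-20)
river: ρ → (-20,15,31)
closes: descent 0, river 10
min |a| on river = 4

4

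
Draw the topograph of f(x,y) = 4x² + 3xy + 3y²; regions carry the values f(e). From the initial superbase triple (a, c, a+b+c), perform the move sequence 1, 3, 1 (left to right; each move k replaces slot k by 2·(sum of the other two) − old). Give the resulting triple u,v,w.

start (4,3,10) = (f(1,0),f(0,1),f(1,1))
replace slot 1: 2·(3+10) − 4 = 22 → (22,3,10)
replace slot 3: 2·(22+3) − 10 = 40 → (22,3,40)
replace slot 1: 2·(3+40) − 22 = 64 → (64,3,40)

64,3,40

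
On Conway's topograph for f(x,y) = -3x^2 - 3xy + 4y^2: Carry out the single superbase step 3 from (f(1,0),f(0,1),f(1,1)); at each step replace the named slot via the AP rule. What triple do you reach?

start (-3,4,-2) = (f(1,0),f(0,1),f(1,1))
replace slot 3: 2·((-3)+4) − (-2) = 4 → (-3,4,4)

-3,4,4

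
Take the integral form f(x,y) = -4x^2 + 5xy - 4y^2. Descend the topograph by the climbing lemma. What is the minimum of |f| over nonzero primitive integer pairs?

translate: b→3 (≡-5 mod 8), so (4,-5,4)→(4,3,3)
flip: (4,3,3)→(3,-3,4)
translate: b→3 (≡-3 mod 6), so (3,-3,4)→(3,3,4)
reduced (well bottom): (3,3,4) with a≤c, −a<b≤a
well minimum |f| = |-3| = 3 (negative-definite)

3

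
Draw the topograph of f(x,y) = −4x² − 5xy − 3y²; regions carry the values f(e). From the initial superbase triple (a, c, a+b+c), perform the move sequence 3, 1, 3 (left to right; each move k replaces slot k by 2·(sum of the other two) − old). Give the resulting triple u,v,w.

start (-4,-3,-12) = (f(1,0),f(0,1),f(1,1))
replace slot 3: 2·((-4)+(-3)) − (-12) = -2 → (-4,-3,-2)
replace slot 1: 2·((-3)+(-2)) − (-4) = -6 → (-6,-3,-2)
replace slot 3: 2·((-6)+(-3)) − (-2) = -16 → (-6,-3,-16)

-6,-3,-16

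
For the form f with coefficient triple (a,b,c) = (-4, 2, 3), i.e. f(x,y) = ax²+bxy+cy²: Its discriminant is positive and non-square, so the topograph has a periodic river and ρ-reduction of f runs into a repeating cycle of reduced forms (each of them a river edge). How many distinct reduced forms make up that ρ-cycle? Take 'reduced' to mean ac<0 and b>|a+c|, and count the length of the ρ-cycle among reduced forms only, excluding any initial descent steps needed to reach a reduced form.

D = 52, ⌊√D⌋ = 7
river: ρ → (3,4,-3)
river: ρ → (-3,2,4)
river: ρ → (4,6,-1)
river: ρ → (-1,6,4)
river: ρ → (4,2,-3)
river: ρ → (-3,4,3)
river: ρ → (3,2,-4)
river: ρ → (-4,6,1)
river: ρ → (1,6,-4)
river: ρ → (-4,2,3)
ρ-cycle length = 10 (tail of 0 descent steps not counted)

10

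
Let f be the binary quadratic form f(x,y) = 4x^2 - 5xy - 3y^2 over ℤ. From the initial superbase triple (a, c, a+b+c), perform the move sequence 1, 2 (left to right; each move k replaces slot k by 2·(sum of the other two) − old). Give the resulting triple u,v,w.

start (4,-3,-4) = (f(1,0),f(0,1),f(1,1))
replace slot 1: 2·((-3)+(-4)) − 4 = -18 → (-18,-3,-4)
replace slot 2: 2·((-18)+(-4)) − (-3) = -41 → (-18,-41,-4)

-18,-41,-4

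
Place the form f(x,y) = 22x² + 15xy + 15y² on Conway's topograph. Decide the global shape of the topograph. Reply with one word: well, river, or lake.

D = b²−4ac = 15² − 4·22·15 = -1095
D < 0 ⇒ definite ⇒ every region one sign ⇒ single well

well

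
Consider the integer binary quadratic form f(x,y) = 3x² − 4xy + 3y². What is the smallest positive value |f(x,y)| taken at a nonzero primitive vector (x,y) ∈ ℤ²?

translate: b→2 (≡-4 mod 6), so (3,-4,3)→(3,2,2)
flip: (3,2,2)→(2,-2,3)
translate: b→2 (≡-2 mod 4), so (2,-2,3)→(2,2,3)
reduced (well bottom): (2,2,3) with a≤c, −a<b≤a
well minimum = a = 2

2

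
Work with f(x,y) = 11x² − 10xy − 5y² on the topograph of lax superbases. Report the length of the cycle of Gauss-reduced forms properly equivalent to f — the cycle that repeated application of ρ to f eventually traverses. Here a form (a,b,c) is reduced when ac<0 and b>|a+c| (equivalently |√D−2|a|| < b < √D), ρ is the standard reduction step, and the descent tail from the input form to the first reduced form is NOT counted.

D = 320, ⌊√D⌋ = 17
descent: ρ → (-5,10,11)  [lands on river]
river: ρ → (11,12,-4)
river: ρ → (-4,12,11)
river: ρ → (11,10,-5)
ρ-cycle length = 4 (tail of 1 descent step not counted)

4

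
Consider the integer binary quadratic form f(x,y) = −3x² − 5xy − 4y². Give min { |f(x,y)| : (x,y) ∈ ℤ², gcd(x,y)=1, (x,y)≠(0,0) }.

translate: b→-1 (≡5 mod 6), so (3,5,4)→(3,-1,2)
flip: (3,-1,2)→(2,1,3)
reduced (well bottom): (2,1,3) with a≤c, −a<b≤a
well minimum |f| = |-2| = 2 (negative-definite)

2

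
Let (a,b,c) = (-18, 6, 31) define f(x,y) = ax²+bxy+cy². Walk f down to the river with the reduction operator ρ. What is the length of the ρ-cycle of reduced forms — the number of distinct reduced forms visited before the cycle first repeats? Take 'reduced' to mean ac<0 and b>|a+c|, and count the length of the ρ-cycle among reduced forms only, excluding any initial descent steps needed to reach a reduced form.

D = 2268, ⌊√D⌋ = 47
descent: ρ → (31,-6,-18)
descent: ρ → (-18,42,7)  [lands on river]
river: ρ → (7,42,-18)
river: ρ → (-18,30,19)
river: ρ → (19,46,-2)
river: ρ → (-2,46,19)
river: ρ → (19,30,-18)
ρ-cycle length = 6 (tail of 2 descent steps not counted)

6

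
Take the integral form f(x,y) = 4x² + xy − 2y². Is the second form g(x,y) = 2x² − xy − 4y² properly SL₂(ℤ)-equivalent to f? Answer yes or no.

D₁ = 33, D₂ = 33
river cycle of f (length 4): (-2, 3, 3), (3, 3, -2), (-2, 5, 1), (1, 5, -2)
river cycle of g (length 4): (2, 3, -3), (-3, 3, 2), (2, 5, -1), (-1, 5, 2)
cycles differ ⇒ inequivalent

no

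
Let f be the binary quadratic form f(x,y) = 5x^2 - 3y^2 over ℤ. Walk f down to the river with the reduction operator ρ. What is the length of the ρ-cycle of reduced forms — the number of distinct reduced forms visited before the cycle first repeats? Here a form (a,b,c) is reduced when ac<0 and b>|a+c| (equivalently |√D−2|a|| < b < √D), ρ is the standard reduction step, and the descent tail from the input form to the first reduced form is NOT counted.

D = 60, ⌊√D⌋ = 7
descent: ρ → (-3,6,2)  [lands on river]
river: ρ → (2,6,-3)
ρ-cycle length = 2 (tail of 1 descent step not counted)

2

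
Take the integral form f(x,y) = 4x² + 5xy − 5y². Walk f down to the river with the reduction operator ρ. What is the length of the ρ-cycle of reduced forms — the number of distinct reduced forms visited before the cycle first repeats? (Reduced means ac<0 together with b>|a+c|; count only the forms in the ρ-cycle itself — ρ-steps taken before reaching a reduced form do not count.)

D = 105, ⌊√D⌋ = 10
river: ρ → (-5,5,4)
river: ρ → (4,3,-6)
river: ρ → (-6,9,1)
river: ρ → (1,9,-6)
river: ρ → (-6,3,4)
river: ρ → (4,5,-5)
ρ-cycle length = 6 (tail of 0 descent steps not counted)

6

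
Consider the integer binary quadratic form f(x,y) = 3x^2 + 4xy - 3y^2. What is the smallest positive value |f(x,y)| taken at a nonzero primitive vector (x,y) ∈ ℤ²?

river: ρ → (-3,2,4)
river: ρ → (4,6,-1)
river: ρ → (-1,6,4)
river: ρ → (4,2,-3)
river: ρ → (-3,4,3)
river: ρ → (3,2,-4)
river: ρ → (-4,6,1)
river: ρ → (1,6,-4)
river: ρ → (-4,2,3)
river: ρ → (3,4,-3)
closes: descent 0, river 10
min |a| on river = 1

1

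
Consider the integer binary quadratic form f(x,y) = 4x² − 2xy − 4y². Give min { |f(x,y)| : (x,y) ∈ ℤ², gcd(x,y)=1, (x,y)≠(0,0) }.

descent: ρ → (-4,2,4)  [lands on river]
river: ρ → (4,6,-2)
river: ρ → (-2,6,4)
river: ρ → (4,2,-4)
river: ρ → (-4,6,2)
river: ρ → (2,6,-4)
closes: descent 1, river 6
min |a| on river = 2

2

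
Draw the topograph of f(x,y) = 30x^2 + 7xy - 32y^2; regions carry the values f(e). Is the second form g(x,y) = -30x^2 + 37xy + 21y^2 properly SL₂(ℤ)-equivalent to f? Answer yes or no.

D₁ = 3889, D₂ = 3889
river cycle of f (length 74): (-32, 57, 5), (5, 53, -54), (-54, 55, 4), (4, 57, -40), (-40, 23, 21), (21, 61, -2), (-2, 59, 51), (51, 43, -10), (-10, 57, 16), (16, 39, -37), … (64 more)
river cycle of g (length 74): (21, 47, -20), (-20, 33, 35), (35, 37, -18), (-18, 35, 37), (37, 39, -16), (-16, 57, 10), (10, 43, -51), (-51, 59, 2), (2, 61, -21), (-21, 23, 40), … (64 more)
cycles differ ⇒ inequivalent

no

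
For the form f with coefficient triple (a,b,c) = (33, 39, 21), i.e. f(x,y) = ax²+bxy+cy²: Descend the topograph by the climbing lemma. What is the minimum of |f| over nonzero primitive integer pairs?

translate: b→-27 (≡39 mod 66), so (33,39,21)→(33,-27,15)
flip: (33,-27,15)→(15,27,33)
translate: b→-3 (≡27 mod 30), so (15,27,33)→(15,-3,21)
reduced (well bottom): (15,-3,21) with a≤c, −a<b≤a
well minimum = a = 15

15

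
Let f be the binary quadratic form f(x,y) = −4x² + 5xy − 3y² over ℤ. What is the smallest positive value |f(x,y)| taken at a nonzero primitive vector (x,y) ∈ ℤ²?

translate: b→3 (≡-5 mod 8), so (4,-5,3)→(4,3,2)
flip: (4,3,2)→(2,-3,4)
translate: b→1 (≡-3 mod 4), so (2,-3,4)→(2,1,3)
reduced (well bottom): (2,1,3) with a≤c, −a<b≤a
well minimum |f| = |-2| = 2 (negative-definite)

2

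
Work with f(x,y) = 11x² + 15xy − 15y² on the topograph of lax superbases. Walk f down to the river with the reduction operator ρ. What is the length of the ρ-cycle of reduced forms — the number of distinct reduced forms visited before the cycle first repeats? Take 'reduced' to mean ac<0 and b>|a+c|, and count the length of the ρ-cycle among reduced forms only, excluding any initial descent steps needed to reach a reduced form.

D = 885, ⌊√D⌋ = 29
river: ρ → (-15,15,11)
river: ρ → (11,29,-1)
river: ρ → (-1,29,11)
river: ρ → (11,15,-15)
ρ-cycle length = 4 (tail of 0 descent steps not counted)

4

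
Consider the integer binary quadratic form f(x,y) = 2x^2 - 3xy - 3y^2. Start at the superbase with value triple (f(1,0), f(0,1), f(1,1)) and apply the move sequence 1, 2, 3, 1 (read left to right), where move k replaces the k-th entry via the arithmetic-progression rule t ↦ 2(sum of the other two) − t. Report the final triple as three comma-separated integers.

start (2,-3,-4) = (f(1,0),f(0,1),f(1,1))
replace slot 1: 2·((-3)+(-4)) − 2 = -16 → (-16,-3,-4)
replace slot 2: 2·((-16)+(-4)) − (-3) = -37 → (-16,-37,-4)
replace slot 3: 2·((-16)+(-37)) − (-4) = -102 → (-16,-37,-102)
replace slot 1: 2·((-37)+(-102)) − (-16) = -262 → (-262,-37,-102)

-262,-37,-102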